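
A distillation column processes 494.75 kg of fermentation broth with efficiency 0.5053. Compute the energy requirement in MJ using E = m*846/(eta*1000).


E = m * 846 / (eta * 1000)
= 494.75 * 846 / (0.5053 * 1000)
= 828.3366 MJ

828.3366 MJ


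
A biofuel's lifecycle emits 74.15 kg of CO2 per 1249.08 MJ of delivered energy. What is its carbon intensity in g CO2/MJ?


CI = CO2 * 1000 / E
= 74.15 * 1000 / 1249.08
= 59.3637 g CO2/MJ

59.3637 g CO2/MJ


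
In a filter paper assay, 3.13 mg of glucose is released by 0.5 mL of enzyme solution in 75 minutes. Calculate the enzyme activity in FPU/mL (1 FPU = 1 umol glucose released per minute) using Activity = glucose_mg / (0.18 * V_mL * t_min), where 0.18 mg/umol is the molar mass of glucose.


Activity = glucose_mg / (0.18 mg/umol * V_mL * t_min)
= 3.13 / (0.18 * 0.5 * 75)
= 0.4637 FPU/mL

0.4637 FPU/mL


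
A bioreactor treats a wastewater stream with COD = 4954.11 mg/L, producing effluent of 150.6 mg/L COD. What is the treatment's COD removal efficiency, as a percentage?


eta = (COD_in - COD_out) / COD_in * 100
= (4954.11 - 150.6) / 4954.11 * 100
= 96.9601%

96.9601%


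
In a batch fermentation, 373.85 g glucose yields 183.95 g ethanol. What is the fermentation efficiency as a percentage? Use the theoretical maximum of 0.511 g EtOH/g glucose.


Fermentation efficiency = (actual / (0.511 * glucose)) * 100
= (183.95 / (0.511 * 373.85)) * 100
= 96.2901%

96.2901%


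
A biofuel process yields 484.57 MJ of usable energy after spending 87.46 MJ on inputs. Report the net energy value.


NEV = E_out - E_in
= 484.57 - 87.46
= 397.1100 MJ

397.1100 MJ


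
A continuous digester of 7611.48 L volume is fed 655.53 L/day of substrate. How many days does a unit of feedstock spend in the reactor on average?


HRT = V / Q
= 7611.48 / 655.53
= 11.6112 days

11.6112 days


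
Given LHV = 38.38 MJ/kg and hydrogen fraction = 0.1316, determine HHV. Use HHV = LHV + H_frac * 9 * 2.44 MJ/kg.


HHV = LHV + H_frac * 9 * 2.44
= 38.38 + 0.1316 * 9 * 2.44
= 41.2699 MJ/kg

41.2699 MJ/kg


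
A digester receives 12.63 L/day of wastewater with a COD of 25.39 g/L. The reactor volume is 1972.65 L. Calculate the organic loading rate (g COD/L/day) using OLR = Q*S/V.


OLR = Q * S / V
= 12.63 * 25.39 / 1972.65
= 0.1626 g/L/day

0.1626 g/L/day


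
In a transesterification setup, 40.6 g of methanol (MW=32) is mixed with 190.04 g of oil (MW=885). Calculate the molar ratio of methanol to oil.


Molar ratio = n_MeOH / n_oil = (MeOH/32) / (oil/885) = (MeOH * 885) / (32 * oil)
= (40.6 * 885) / (32 * 190.04)
= 5.9085

5.9085


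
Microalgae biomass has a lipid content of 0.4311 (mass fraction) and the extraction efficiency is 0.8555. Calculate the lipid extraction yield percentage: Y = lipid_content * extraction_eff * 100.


Y = lipid_content * extraction_eff * 100
= 0.4311 * 0.8555 * 100
= 36.8806%

36.8806%


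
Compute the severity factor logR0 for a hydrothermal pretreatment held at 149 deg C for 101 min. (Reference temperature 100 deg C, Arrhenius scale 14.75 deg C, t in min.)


logR0 = log10(t * exp((T - 100) / 14.75))
= log10(101 * exp((149 - 100) / 14.75))
= 3.4471

3.4471


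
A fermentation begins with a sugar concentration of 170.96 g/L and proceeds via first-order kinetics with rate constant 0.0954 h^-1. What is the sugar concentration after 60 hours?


S = S0 * exp(-k * t)
S = 170.96 * exp(-0.0954 * 60)
S = 0.5585 g/L

0.5585 g/L


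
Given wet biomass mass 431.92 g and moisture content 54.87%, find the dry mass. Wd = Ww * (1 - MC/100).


Wd = Ww * (1 - MC/100)
= 431.92 * (1 - 54.87/100)
= 194.9255 g

194.9255 g


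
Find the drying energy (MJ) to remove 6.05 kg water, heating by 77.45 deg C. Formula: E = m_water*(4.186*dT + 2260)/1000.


E = m_water * (4.186 * dT + 2260) / 1000
= 6.05 * (4.186 * 77.45 + 2260) / 1000
= 15.6344 MJ

15.6344 MJ


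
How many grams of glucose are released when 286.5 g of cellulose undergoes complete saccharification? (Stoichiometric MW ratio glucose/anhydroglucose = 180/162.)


glucose = cellulose * 180/162
= 286.5 * 180/162
= 318.3333 g

318.3333 g


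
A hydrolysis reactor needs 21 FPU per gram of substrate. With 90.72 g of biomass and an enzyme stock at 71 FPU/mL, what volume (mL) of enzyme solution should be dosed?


V = dosage * m_sub / activity
V = 21 * 90.72 / 71
V = 26.8327 mL

26.8327 mL


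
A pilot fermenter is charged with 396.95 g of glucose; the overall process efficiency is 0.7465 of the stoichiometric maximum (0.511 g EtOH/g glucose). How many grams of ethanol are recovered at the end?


Actual ethanol: m = 0.511 * 396.95 * 0.7465
m = 151.4211 g

151.4211 g


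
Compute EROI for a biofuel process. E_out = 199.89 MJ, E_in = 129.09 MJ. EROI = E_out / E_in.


EROI = E_out / E_in
= 199.89 / 129.09
= 1.5485

1.5485


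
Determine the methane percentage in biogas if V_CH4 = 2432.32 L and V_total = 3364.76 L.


CH4% = V_CH4 / V_total * 100
= 2432.32 / 3364.76 * 100
= 72.2881%

72.2881%


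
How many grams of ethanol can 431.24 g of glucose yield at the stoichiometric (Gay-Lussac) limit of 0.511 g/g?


Theoretical ethanol yield: m_EtOH = 0.511 * m_glucose
m_EtOH = 0.511 * 431.24 = 220.3636 g

220.3636 g


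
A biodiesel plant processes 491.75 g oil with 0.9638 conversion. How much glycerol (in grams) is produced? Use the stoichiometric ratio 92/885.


glycerol = oil * conv * (92/885)
= 491.75 * 0.9638 * 92 / 885
= 49.2692 g

49.2692 g


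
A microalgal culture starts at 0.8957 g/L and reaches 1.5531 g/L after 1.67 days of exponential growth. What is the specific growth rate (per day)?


mu = ln(X2/X1) / dt
= ln(1.5531/0.8957) / 1.67
= 0.3296 per day

0.3296 per day


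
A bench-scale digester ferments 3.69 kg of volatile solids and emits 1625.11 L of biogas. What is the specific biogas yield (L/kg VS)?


Y = V / VS
= 1625.11 / 3.69
= 440.4092 L/kg VS

440.4092 L/kg VS


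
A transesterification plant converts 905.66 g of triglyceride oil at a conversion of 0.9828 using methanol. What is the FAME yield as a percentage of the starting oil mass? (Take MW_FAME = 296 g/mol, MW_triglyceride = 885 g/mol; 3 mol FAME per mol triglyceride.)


m_FAME = oil * conv * (3 * 296 / 885) = oil * conv * (888/885)
= 905.66 * 0.9828 * 888 / 885
= 893.0999 g
Y = m_FAME / oil * 100 = conv * (888/885) * 100
= 0.9828 * 888 / 885 * 100
= 98.61%

98.61%


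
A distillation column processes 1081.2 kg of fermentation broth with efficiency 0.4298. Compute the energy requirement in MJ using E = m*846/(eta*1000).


E = m * 846 / (eta * 1000)
= 1081.2 * 846 / (0.4298 * 1000)
= 2128.1880 MJ

2128.1880 MJ


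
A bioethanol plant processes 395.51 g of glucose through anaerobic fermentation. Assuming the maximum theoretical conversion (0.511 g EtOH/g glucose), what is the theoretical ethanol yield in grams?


Theoretical ethanol yield: m_EtOH = 0.511 * m_glucose
m_EtOH = 0.511 * 395.51 = 202.1056 g

202.1056 g


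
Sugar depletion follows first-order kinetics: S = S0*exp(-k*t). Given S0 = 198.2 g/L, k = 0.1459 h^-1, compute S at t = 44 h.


S = S0 * exp(-k * t)
S = 198.2 * exp(-0.1459 * 44)
S = 0.3229 g/L

0.3229 g/L


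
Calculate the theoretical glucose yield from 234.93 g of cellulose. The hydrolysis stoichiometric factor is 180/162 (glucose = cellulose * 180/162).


glucose = cellulose * 180/162
= 234.93 * 180/162
= 261.0333 g

261.0333 g


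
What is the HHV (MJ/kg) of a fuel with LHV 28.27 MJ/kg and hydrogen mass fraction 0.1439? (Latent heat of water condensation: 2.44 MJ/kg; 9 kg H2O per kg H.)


HHV = LHV + H_frac * 9 * 2.44
= 28.27 + 0.1439 * 9 * 2.44
= 31.4300 MJ/kg

31.4300 MJ/kg


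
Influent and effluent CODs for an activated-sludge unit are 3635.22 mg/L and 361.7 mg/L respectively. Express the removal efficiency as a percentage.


eta = (COD_in - COD_out) / COD_in * 100
= (3635.22 - 361.7) / 3635.22 * 100
= 90.0501%

90.0501%


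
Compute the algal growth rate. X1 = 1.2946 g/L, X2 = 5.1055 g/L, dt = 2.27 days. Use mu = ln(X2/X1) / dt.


mu = ln(X2/X1) / dt
= ln(5.1055/1.2946) / 2.27
= 0.6045 per day

0.6045 per day


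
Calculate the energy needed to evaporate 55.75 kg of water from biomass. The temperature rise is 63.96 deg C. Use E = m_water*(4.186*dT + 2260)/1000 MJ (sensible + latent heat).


E = m_water * (4.186 * dT + 2260) / 1000
= 55.75 * (4.186 * 63.96 + 2260) / 1000
= 140.9213 MJ

140.9213 MJ


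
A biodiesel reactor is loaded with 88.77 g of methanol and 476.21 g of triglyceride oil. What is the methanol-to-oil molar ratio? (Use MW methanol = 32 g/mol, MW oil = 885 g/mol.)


Molar ratio = n_MeOH / n_oil = (MeOH/32) / (oil/885) = (MeOH * 885) / (32 * oil)
= (88.77 * 885) / (32 * 476.21)
= 5.1554

5.1554


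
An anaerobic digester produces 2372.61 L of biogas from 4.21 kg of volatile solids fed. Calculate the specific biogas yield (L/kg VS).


Y = V / VS
= 2372.61 / 4.21
= 563.5653 L/kg VS

563.5653 L/kg VS


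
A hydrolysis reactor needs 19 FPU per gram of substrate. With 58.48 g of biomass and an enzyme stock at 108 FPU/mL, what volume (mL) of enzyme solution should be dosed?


V = dosage * m_sub / activity
V = 19 * 58.48 / 108
V = 10.2881 mL

10.2881 mL


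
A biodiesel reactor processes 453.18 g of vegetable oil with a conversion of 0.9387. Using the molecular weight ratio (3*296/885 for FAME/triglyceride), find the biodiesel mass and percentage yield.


m_FAME = oil * conv * (3 * 296 / 885) = oil * conv * (888/885)
= 453.18 * 0.9387 * 888 / 885
= 426.8421 g
Y = m_FAME / oil * 100 = conv * (888/885) * 100
= 0.9387 * 888 / 885 * 100
= 94.19%

426.8421 g FAME; Y = 94.19%


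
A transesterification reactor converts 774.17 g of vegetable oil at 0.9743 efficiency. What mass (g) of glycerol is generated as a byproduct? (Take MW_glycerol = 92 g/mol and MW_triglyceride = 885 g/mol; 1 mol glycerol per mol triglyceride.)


glycerol = oil * conv * (92/885)
= 774.17 * 0.9743 * 92 / 885
= 78.4104 g

78.4104 g


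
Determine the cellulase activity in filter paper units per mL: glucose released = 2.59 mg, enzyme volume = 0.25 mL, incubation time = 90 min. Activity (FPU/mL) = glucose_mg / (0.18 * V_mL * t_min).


Activity = glucose_mg / (0.18 mg/umol * V_mL * t_min)
= 2.59 / (0.18 * 0.25 * 90)
= 0.6395 FPU/mL

0.6395 FPU/mL


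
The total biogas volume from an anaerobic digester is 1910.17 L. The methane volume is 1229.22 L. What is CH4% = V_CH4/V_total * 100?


CH4% = V_CH4 / V_total * 100
= 1229.22 / 1910.17 * 100
= 64.3513%

64.3513%


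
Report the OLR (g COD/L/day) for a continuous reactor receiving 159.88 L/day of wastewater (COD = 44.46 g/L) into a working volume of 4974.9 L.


OLR = Q * S / V
= 159.88 * 44.46 / 4974.9
= 1.4288 g/L/day

1.4288 g/L/day


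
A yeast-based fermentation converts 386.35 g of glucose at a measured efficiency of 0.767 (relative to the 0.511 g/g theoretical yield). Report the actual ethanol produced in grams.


Actual ethanol: m = 0.511 * 386.35 * 0.767
m = 151.4249 g

151.4249 g


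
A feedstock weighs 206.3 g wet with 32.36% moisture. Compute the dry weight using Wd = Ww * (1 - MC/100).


Wd = Ww * (1 - MC/100)
= 206.3 * (1 - 32.36/100)
= 139.5413 g

139.5413 g


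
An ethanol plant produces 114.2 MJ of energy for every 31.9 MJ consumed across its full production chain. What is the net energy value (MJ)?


NEV = E_out - E_in
= 114.2 - 31.9
= 82.3000 MJ

82.3000 MJ


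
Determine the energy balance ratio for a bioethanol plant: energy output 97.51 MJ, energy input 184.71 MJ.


EROI = E_out / E_in
= 97.51 / 184.71
= 0.5279

0.5279


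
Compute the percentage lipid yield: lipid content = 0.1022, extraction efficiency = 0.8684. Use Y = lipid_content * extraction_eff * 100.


Y = lipid_content * extraction_eff * 100
= 0.1022 * 0.8684 * 100
= 8.8750%

8.8750%


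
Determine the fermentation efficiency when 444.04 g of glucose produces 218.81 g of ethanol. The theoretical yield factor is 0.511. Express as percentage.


Fermentation efficiency = (actual / (0.511 * glucose)) * 100
= (218.81 / (0.511 * 444.04)) * 100
= 96.4327%

96.4327%


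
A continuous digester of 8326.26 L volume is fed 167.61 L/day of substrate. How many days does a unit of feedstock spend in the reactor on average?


HRT = V / Q
= 8326.26 / 167.61
= 49.6764 days

49.6764 days


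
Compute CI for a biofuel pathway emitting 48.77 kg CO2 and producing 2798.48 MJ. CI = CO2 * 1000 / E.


CI = CO2 * 1000 / E
= 48.77 * 1000 / 2798.48
= 17.4273 g CO2/MJ

17.4273 g CO2/MJ


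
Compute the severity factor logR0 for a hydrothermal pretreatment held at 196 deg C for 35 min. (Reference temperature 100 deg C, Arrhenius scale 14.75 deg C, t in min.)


logR0 = log10(t * exp((T - 100) / 14.75))
= log10(35 * exp((196 - 100) / 14.75))
= 4.3707

4.3707


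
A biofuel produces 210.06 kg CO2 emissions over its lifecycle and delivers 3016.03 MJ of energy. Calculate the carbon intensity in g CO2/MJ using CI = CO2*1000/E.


CI = CO2 * 1000 / E
= 210.06 * 1000 / 3016.03
= 69.6478 g CO2/MJ

69.6478 g CO2/MJ


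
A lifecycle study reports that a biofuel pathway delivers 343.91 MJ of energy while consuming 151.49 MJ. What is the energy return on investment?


EROI = E_out / E_in
= 343.91 / 151.49
= 2.2702

2.2702


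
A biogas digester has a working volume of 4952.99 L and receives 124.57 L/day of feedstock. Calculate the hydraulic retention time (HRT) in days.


HRT = V / Q
= 4952.99 / 124.57
= 39.7607 days

39.7607 days


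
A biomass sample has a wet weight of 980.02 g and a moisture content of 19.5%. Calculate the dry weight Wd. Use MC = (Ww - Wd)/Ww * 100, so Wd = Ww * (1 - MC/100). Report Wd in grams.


Wd = Ww * (1 - MC/100)
= 980.02 * (1 - 19.5/100)
= 788.9161 g

788.9161 g


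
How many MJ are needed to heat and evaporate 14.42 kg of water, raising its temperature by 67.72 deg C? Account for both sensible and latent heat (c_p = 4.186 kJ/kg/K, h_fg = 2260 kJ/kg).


E = m_water * (4.186 * dT + 2260) / 1000
= 14.42 * (4.186 * 67.72 + 2260) / 1000
= 36.6769 MJ

36.6769 MJ


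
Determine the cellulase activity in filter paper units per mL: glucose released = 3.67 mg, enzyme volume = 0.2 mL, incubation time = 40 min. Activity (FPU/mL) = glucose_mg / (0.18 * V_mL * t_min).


Activity = glucose_mg / (0.18 mg/umol * V_mL * t_min)
= 3.67 / (0.18 * 0.2 * 40)
= 2.5486 FPU/mL

2.5486 FPU/mL


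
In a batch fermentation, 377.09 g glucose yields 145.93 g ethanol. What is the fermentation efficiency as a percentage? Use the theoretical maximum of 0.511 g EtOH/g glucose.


Fermentation efficiency = (actual / (0.511 * glucose)) * 100
= (145.93 / (0.511 * 377.09)) * 100
= 75.7319%

75.7319%


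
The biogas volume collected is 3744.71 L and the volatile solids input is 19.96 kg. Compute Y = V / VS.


Y = V / VS
= 3744.71 / 19.96
= 187.6107 L/kg VS

187.6107 L/kg VS


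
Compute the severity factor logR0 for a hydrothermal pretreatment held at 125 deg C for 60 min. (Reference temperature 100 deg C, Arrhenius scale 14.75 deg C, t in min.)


logR0 = log10(t * exp((T - 100) / 14.75))
= log10(60 * exp((125 - 100) / 14.75))
= 2.5142

2.5142


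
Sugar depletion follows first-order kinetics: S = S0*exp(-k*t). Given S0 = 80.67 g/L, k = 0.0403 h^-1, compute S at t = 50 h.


S = S0 * exp(-k * t)
S = 80.67 * exp(-0.0403 * 50)
S = 10.7550 g/L

10.7550 g/L


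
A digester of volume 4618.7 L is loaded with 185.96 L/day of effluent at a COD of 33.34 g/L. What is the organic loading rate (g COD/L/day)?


OLR = Q * S / V
= 185.96 * 33.34 / 4618.7
= 1.3423 g/L/day

1.3423 g/L/day


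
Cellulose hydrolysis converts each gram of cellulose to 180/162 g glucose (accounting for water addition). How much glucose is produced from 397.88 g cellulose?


glucose = cellulose * 180/162
= 397.88 * 180/162
= 442.0889 g

442.0889 g


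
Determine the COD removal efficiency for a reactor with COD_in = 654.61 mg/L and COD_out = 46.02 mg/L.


eta = (COD_in - COD_out) / COD_in * 100
= (654.61 - 46.02) / 654.61 * 100
= 92.9699%

92.9699%


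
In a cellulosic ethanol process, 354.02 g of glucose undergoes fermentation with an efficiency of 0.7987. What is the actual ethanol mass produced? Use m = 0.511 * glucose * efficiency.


Actual ethanol: m = 0.511 * 354.02 * 0.7987
m = 144.4882 g

144.4882 g


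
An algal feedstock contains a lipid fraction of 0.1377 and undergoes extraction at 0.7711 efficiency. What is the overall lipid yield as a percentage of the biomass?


Y = lipid_content * extraction_eff * 100
= 0.1377 * 0.7711 * 100
= 10.6180%

10.6180%


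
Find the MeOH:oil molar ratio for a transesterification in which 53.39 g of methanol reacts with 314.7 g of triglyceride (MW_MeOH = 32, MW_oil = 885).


Molar ratio = n_MeOH / n_oil = (MeOH/32) / (oil/885) = (MeOH * 885) / (32 * oil)
= (53.39 * 885) / (32 * 314.7)
= 4.6920

4.6920


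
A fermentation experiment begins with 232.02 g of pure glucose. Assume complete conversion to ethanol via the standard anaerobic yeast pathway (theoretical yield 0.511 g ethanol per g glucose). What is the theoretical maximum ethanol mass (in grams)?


Theoretical ethanol yield: m_EtOH = 0.511 * m_glucose
m_EtOH = 0.511 * 232.02 = 118.5622 g

118.5622 g


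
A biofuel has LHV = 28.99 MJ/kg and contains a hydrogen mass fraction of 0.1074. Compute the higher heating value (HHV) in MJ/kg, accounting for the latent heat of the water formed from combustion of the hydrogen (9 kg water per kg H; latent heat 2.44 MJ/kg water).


HHV = LHV + H_frac * 9 * 2.44
= 28.99 + 0.1074 * 9 * 2.44
= 31.3485 MJ/kg

31.3485 MJ/kg


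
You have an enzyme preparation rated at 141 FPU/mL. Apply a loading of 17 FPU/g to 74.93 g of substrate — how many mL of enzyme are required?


V = dosage * m_sub / activity
V = 17 * 74.93 / 141
V = 9.0341 mL

9.0341 mL


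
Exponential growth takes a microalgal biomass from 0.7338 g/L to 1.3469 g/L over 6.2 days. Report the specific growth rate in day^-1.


mu = ln(X2/X1) / dt
= ln(1.3469/0.7338) / 6.2
= 0.0980 per day

0.0980 per day


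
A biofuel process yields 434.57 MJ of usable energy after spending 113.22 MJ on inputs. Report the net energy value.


NEV = E_out - E_in
= 434.57 - 113.22
= 321.3500 MJ

321.3500 MJ


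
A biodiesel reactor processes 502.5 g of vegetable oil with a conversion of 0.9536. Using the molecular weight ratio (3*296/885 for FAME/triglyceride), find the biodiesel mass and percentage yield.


m_FAME = oil * conv * (3 * 296 / 885) = oil * conv * (888/885)
= 502.5 * 0.9536 * 888 / 885
= 480.8084 g
Y = m_FAME / oil * 100 = conv * (888/885) * 100
= 0.9536 * 888 / 885 * 100
= 95.68%

480.8084 g FAME; Y = 95.68%


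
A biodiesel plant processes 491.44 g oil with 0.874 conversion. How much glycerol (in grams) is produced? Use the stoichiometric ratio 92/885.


glycerol = oil * conv * (92/885)
= 491.44 * 0.874 * 92 / 885
= 44.6505 g

44.6505 g


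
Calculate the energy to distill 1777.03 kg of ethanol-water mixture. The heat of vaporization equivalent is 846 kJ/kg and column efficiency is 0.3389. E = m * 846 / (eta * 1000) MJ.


E = m * 846 / (eta * 1000)
= 1777.03 * 846 / (0.3389 * 1000)
= 4436.0206 MJ

4436.0206 MJ


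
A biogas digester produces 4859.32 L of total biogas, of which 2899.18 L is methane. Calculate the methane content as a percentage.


CH4% = V_CH4 / V_total * 100
= 2899.18 / 4859.32 * 100
= 59.6623%

59.6623%


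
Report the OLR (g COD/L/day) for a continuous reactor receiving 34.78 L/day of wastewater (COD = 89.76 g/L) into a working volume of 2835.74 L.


OLR = Q * S / V
= 34.78 * 89.76 / 2835.74
= 1.1009 g/L/day

1.1009 g/L/day


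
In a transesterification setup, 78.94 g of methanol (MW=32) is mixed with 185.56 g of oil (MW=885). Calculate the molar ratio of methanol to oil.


Molar ratio = n_MeOH / n_oil = (MeOH/32) / (oil/885) = (MeOH * 885) / (32 * oil)
= (78.94 * 885) / (32 * 185.56)
= 11.7654

11.7654


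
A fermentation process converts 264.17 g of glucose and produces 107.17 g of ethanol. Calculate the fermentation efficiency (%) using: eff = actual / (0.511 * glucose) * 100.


Fermentation efficiency = (actual / (0.511 * glucose)) * 100
= (107.17 / (0.511 * 264.17)) * 100
= 79.3906%

79.3906%


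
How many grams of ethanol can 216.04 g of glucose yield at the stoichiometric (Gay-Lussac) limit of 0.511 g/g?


Theoretical ethanol yield: m_EtOH = 0.511 * m_glucose
m_EtOH = 0.511 * 216.04 = 110.3964 g

110.3964 g


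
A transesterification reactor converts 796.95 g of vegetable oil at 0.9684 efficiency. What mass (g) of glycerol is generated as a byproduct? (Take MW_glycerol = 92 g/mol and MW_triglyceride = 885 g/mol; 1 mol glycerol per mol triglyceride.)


glycerol = oil * conv * (92/885)
= 796.95 * 0.9684 * 92 / 885
= 80.2288 g

80.2288 g


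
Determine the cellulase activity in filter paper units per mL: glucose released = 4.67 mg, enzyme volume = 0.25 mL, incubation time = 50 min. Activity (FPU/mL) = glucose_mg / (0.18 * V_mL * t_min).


Activity = glucose_mg / (0.18 mg/umol * V_mL * t_min)
= 4.67 / (0.18 * 0.25 * 50)
= 2.0756 FPU/mL

2.0756 FPU/mL


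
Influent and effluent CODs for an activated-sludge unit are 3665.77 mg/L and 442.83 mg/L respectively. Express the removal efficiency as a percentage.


eta = (COD_in - COD_out) / COD_in * 100
= (3665.77 - 442.83) / 3665.77 * 100
= 87.9199%

87.9199%


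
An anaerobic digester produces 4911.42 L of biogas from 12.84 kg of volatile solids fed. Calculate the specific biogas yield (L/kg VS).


Y = V / VS
= 4911.42 / 12.84
= 382.5093 L/kg VS

382.5093 L/kg VS


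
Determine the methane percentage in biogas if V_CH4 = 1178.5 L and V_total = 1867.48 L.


CH4% = V_CH4 / V_total * 100
= 1178.5 / 1867.48 * 100
= 63.1064%

63.1064%


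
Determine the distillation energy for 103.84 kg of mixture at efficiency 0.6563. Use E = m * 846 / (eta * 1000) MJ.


E = m * 846 / (eta * 1000)
= 103.84 * 846 / (0.6563 * 1000)
= 133.8544 MJ

133.8544 MJ


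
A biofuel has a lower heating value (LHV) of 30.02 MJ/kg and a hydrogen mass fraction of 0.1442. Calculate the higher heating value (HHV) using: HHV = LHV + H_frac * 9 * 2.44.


HHV = LHV + H_frac * 9 * 2.44
= 30.02 + 0.1442 * 9 * 2.44
= 33.1866 MJ/kg

33.1866 MJ/kg


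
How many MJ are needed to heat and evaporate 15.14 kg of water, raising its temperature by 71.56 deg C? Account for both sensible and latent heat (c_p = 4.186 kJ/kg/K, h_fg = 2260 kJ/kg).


E = m_water * (4.186 * dT + 2260) / 1000
= 15.14 * (4.186 * 71.56 + 2260) / 1000
= 38.7516 MJ

38.7516 MJ


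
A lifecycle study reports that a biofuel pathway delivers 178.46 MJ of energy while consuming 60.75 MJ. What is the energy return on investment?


EROI = E_out / E_in
= 178.46 / 60.75
= 2.9376

2.9376


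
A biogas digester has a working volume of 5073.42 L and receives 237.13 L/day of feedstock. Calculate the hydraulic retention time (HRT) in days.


HRT = V / Q
= 5073.42 / 237.13
= 21.3951 days

21.3951 days


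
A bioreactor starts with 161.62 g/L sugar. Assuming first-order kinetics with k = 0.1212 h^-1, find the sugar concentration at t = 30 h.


S = S0 * exp(-k * t)
S = 161.62 * exp(-0.1212 * 30)
S = 4.2599 g/L

4.2599 g/L


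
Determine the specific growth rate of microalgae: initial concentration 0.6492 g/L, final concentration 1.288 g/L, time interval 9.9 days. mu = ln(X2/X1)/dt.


mu = ln(X2/X1) / dt
= ln(1.288/0.6492) / 9.9
= 0.0692 per day

0.0692 per day


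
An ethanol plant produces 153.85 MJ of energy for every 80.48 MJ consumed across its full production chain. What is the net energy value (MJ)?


NEV = E_out - E_in
= 153.85 - 80.48
= 73.3700 MJ

73.3700 MJ


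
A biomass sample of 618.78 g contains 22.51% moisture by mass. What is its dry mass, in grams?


Wd = Ww * (1 - MC/100)
= 618.78 * (1 - 22.51/100)
= 479.4926 g

479.4926 g


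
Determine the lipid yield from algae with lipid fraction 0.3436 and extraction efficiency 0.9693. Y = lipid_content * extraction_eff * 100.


Y = lipid_content * extraction_eff * 100
= 0.3436 * 0.9693 * 100
= 33.3051%

33.3051%


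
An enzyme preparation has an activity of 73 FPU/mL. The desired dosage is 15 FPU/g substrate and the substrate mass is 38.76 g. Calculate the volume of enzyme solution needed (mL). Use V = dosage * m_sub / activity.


V = dosage * m_sub / activity
V = 15 * 38.76 / 73
V = 7.9644 mL

7.9644 mL


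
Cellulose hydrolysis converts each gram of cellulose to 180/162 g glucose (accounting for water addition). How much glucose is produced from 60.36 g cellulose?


glucose = cellulose * 180/162
= 60.36 * 180/162
= 67.0667 g

67.0667 g


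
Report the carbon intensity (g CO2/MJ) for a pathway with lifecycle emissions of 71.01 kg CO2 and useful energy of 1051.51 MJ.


CI = CO2 * 1000 / E
= 71.01 * 1000 / 1051.51
= 67.5315 g CO2/MJ

67.5315 g CO2/MJ


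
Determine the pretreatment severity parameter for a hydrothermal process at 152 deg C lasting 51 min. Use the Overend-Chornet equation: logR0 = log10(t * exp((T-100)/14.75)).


logR0 = log10(t * exp((T - 100) / 14.75))
= log10(51 * exp((152 - 100) / 14.75))
= 3.2386

3.2386


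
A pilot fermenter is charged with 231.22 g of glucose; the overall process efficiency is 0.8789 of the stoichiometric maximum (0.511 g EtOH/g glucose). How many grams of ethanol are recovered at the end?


Actual ethanol: m = 0.511 * 231.22 * 0.8789
m = 103.8450 g

103.8450 g


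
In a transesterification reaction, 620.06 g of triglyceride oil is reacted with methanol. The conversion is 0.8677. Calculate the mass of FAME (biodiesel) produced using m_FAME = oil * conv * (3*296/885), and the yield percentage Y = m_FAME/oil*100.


m_FAME = oil * conv * (3 * 296 / 885) = oil * conv * (888/885)
= 620.06 * 0.8677 * 888 / 885
= 539.8499 g
Y = m_FAME / oil * 100 = conv * (888/885) * 100
= 0.8677 * 888 / 885 * 100
= 87.06%

539.8499 g FAME; Y = 87.06%


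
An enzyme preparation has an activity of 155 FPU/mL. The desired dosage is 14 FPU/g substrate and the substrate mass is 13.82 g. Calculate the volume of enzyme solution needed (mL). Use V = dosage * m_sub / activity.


V = dosage * m_sub / activity
V = 14 * 13.82 / 155
V = 1.2483 mL

1.2483 mL


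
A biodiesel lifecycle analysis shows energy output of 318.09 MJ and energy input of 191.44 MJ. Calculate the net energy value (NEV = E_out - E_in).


NEV = E_out - E_in
= 318.09 - 191.44
= 126.6500 MJ

126.6500 MJ


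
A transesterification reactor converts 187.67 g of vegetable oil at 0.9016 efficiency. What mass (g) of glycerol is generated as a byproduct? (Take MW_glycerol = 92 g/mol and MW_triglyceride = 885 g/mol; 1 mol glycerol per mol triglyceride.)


glycerol = oil * conv * (92/885)
= 187.67 * 0.9016 * 92 / 885
= 17.5895 g

17.5895 g


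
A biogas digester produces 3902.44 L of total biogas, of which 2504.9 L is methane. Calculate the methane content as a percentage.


CH4% = V_CH4 / V_total * 100
= 2504.9 / 3902.44 * 100
= 64.1880%

64.1880%


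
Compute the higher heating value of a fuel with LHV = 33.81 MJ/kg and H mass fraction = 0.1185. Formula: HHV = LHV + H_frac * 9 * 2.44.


HHV = LHV + H_frac * 9 * 2.44
= 33.81 + 0.1185 * 9 * 2.44
= 36.4123 MJ/kg

36.4123 MJ/kg


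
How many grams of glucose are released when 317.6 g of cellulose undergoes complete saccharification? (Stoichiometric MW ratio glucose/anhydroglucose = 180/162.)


glucose = cellulose * 180/162
= 317.6 * 180/162
= 352.8889 g

352.8889 g


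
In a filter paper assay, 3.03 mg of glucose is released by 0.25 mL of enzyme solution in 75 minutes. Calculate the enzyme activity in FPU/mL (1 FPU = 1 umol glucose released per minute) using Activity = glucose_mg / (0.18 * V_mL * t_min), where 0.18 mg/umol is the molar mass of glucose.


Activity = glucose_mg / (0.18 mg/umol * V_mL * t_min)
= 3.03 / (0.18 * 0.25 * 75)
= 0.8978 FPU/mL

0.8978 FPU/mL


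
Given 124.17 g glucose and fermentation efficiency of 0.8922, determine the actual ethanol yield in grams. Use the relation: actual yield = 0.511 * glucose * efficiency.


Actual ethanol: m = 0.511 * 124.17 * 0.8922
m = 56.6109 g

56.6109 g


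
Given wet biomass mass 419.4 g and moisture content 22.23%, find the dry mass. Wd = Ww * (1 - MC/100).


Wd = Ww * (1 - MC/100)
= 419.4 * (1 - 22.23/100)
= 326.1674 g

326.1674 g


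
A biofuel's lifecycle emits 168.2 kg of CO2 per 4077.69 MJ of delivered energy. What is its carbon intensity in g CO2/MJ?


CI = CO2 * 1000 / E
= 168.2 * 1000 / 4077.69
= 41.2488 g CO2/MJ

41.2488 g CO2/MJ


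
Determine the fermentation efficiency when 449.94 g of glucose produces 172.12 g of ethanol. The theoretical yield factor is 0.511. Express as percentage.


Fermentation efficiency = (actual / (0.511 * glucose)) * 100
= (172.12 / (0.511 * 449.94)) * 100
= 74.8610%

74.8610%


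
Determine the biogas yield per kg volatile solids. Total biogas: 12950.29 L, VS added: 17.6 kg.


Y = V / VS
= 12950.29 / 17.6
= 735.8119 L/kg VS

735.8119 L/kg VS


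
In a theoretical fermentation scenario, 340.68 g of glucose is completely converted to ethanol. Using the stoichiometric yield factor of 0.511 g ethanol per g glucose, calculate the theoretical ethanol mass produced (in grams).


Theoretical ethanol yield: m_EtOH = 0.511 * m_glucose
m_EtOH = 0.511 * 340.68 = 174.0875 g

174.0875 g


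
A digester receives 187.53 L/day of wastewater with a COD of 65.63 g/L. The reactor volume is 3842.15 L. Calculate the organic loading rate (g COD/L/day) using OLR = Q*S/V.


OLR = Q * S / V
= 187.53 * 65.63 / 3842.15
= 3.2033 g/L/day

3.2033 g/L/day


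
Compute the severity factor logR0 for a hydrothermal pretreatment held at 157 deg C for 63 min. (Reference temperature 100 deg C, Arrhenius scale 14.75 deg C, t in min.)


logR0 = log10(t * exp((T - 100) / 14.75))
= log10(63 * exp((157 - 100) / 14.75))
= 3.4776

3.4776


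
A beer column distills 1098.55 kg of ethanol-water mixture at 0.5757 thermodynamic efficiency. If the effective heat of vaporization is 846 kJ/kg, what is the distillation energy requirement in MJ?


E = m * 846 / (eta * 1000)
= 1098.55 * 846 / (0.5757 * 1000)
= 1614.3361 MJ

1614.3361 MJ


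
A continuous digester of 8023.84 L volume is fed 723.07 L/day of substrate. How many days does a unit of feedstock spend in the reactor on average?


HRT = V / Q
= 8023.84 / 723.07
= 11.0969 days

11.0969 days


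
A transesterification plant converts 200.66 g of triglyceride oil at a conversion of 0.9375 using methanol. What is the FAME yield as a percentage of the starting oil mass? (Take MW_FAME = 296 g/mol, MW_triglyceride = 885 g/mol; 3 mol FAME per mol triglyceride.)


m_FAME = oil * conv * (3 * 296 / 885) = oil * conv * (888/885)
= 200.66 * 0.9375 * 888 / 885
= 188.7564 g
Y = m_FAME / oil * 100 = conv * (888/885) * 100
= 0.9375 * 888 / 885 * 100
= 94.07%

94.07%


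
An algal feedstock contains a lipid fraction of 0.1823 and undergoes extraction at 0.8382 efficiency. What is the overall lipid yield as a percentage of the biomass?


Y = lipid_content * extraction_eff * 100
= 0.1823 * 0.8382 * 100
= 15.2804%

15.2804%


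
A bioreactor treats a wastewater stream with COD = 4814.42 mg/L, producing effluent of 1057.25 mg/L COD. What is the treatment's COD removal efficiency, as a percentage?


eta = (COD_in - COD_out) / COD_in * 100
= (4814.42 - 1057.25) / 4814.42 * 100
= 78.0399%

78.0399%


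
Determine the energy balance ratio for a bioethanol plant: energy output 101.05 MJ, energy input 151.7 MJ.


EROI = E_out / E_in
= 101.05 / 151.7
= 0.6661

0.6661


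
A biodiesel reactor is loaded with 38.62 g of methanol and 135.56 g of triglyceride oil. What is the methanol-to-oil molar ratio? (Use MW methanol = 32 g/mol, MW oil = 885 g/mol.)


Molar ratio = n_MeOH / n_oil = (MeOH/32) / (oil/885) = (MeOH * 885) / (32 * oil)
= (38.62 * 885) / (32 * 135.56)
= 7.8791

7.8791


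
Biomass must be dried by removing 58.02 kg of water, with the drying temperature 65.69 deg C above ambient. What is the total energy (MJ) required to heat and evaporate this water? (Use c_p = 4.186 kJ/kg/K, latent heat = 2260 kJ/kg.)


E = m_water * (4.186 * dT + 2260) / 1000
= 58.02 * (4.186 * 65.69 + 2260) / 1000
= 147.0794 MJ

147.0794 MJ


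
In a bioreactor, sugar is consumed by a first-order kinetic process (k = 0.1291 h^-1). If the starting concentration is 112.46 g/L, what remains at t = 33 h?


S = S0 * exp(-k * t)
S = 112.46 * exp(-0.1291 * 33)
S = 1.5877 g/L

1.5877 g/L


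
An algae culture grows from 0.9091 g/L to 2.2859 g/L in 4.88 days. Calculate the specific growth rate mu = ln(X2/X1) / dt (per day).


mu = ln(X2/X1) / dt
= ln(2.2859/0.9091) / 4.88
= 0.1889 per day

0.1889 per day


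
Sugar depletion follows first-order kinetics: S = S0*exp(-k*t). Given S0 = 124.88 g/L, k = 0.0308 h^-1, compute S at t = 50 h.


S = S0 * exp(-k * t)
S = 124.88 * exp(-0.0308 * 50)
S = 26.7719 g/L

26.7719 g/L


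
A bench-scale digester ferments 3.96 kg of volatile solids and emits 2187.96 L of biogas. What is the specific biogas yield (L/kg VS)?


Y = V / VS
= 2187.96 / 3.96
= 552.5152 L/kg VS

552.5152 L/kg VS


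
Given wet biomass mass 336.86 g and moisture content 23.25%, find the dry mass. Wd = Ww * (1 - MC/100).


Wd = Ww * (1 - MC/100)
= 336.86 * (1 - 23.25/100)
= 258.5401 g

258.5401 g


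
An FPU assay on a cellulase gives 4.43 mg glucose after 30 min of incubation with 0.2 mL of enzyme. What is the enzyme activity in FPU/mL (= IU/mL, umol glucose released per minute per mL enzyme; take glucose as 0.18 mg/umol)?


Activity = glucose_mg / (0.18 mg/umol * V_mL * t_min)
= 4.43 / (0.18 * 0.2 * 30)
= 4.1019 FPU/mL

4.1019 FPU/mL


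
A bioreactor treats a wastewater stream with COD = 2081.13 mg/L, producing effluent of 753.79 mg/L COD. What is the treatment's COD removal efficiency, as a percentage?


eta = (COD_in - COD_out) / COD_in * 100
= (2081.13 - 753.79) / 2081.13 * 100
= 63.7798%

63.7798%


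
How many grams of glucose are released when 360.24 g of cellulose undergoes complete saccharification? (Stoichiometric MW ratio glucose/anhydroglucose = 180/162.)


glucose = cellulose * 180/162
= 360.24 * 180/162
= 400.2667 g

400.2667 g


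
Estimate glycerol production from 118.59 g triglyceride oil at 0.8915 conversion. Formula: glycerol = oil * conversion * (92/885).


glycerol = oil * conv * (92/885)
= 118.59 * 0.8915 * 92 / 885
= 10.9904 g

10.9904 g


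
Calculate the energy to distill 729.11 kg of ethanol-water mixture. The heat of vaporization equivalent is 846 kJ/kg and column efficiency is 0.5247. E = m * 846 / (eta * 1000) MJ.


E = m * 846 / (eta * 1000)
= 729.11 * 846 / (0.5247 * 1000)
= 1175.5804 MJ

1175.5804 MJ


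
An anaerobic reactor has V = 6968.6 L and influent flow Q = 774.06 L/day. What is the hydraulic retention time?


HRT = V / Q
= 6968.6 / 774.06
= 9.0027 days

9.0027 days


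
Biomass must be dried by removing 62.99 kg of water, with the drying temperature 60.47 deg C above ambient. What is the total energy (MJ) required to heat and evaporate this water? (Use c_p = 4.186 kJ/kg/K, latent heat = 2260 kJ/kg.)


E = m_water * (4.186 * dT + 2260) / 1000
= 62.99 * (4.186 * 60.47 + 2260) / 1000
= 158.3019 MJ

158.3019 MJ


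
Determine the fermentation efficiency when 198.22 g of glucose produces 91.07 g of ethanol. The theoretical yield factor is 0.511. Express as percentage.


Fermentation efficiency = (actual / (0.511 * glucose)) * 100
= (91.07 / (0.511 * 198.22)) * 100
= 89.9098%

89.9098%


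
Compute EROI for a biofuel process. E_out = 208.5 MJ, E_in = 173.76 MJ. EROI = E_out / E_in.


EROI = E_out / E_in
= 208.5 / 173.76
= 1.1999

1.1999


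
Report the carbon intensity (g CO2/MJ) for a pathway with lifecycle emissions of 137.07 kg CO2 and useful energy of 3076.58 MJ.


CI = CO2 * 1000 / E
= 137.07 * 1000 / 3076.58
= 44.5527 g CO2/MJ

44.5527 g CO2/MJ


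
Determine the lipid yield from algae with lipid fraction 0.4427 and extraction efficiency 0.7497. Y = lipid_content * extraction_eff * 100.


Y = lipid_content * extraction_eff * 100
= 0.4427 * 0.7497 * 100
= 33.1892%

33.1892%


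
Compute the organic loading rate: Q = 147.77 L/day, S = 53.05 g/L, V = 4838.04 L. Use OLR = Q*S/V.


OLR = Q * S / V
= 147.77 * 53.05 / 4838.04
= 1.6203 g/L/day

1.6203 g/L/day


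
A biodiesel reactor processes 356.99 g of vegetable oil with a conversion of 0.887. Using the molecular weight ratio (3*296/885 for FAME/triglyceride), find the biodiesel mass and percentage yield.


m_FAME = oil * conv * (3 * 296 / 885) = oil * conv * (888/885)
= 356.99 * 0.887 * 888 / 885
= 317.7235 g
Y = m_FAME / oil * 100 = conv * (888/885) * 100
= 0.887 * 888 / 885 * 100
= 89.00%

317.7235 g FAME; Y = 89.00%


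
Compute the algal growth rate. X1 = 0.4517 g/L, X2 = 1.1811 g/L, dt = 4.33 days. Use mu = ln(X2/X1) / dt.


mu = ln(X2/X1) / dt
= ln(1.1811/0.4517) / 4.33
= 0.2220 per day

0.2220 per day


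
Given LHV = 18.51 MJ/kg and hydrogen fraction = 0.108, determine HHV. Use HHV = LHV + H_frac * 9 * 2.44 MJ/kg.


HHV = LHV + H_frac * 9 * 2.44
= 18.51 + 0.108 * 9 * 2.44
= 20.8817 MJ/kg

20.8817 MJ/kg


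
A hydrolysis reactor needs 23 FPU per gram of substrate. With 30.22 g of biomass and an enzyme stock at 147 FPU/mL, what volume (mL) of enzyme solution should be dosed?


V = dosage * m_sub / activity
V = 23 * 30.22 / 147
V = 4.7283 mL

4.7283 mL


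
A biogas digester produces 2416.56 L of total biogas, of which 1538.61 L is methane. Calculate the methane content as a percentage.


CH4% = V_CH4 / V_total * 100
= 1538.61 / 2416.56 * 100
= 63.6694%

63.6694%


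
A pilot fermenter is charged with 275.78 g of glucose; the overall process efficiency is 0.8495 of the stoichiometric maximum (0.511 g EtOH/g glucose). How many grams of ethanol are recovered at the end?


Actual ethanol: m = 0.511 * 275.78 * 0.8495
m = 119.7146 g

119.7146 g


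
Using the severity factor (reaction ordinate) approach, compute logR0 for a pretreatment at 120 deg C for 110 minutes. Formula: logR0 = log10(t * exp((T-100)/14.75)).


logR0 = log10(t * exp((T - 100) / 14.75))
= log10(110 * exp((120 - 100) / 14.75))
= 2.6303

2.6303


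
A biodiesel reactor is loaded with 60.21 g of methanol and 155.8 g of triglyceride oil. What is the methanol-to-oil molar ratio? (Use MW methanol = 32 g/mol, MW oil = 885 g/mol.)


Molar ratio = n_MeOH / n_oil = (MeOH/32) / (oil/885) = (MeOH * 885) / (32 * oil)
= (60.21 * 885) / (32 * 155.8)
= 10.6880

10.6880


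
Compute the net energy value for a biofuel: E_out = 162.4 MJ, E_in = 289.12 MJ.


NEV = E_out - E_in
= 162.4 - 289.12
= -126.7200 MJ

-126.7200 MJ


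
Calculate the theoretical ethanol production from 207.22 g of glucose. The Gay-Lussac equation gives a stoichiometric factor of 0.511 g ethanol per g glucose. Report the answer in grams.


Theoretical ethanol yield: m_EtOH = 0.511 * m_glucose
m_EtOH = 0.511 * 207.22 = 105.8894 g

105.8894 g


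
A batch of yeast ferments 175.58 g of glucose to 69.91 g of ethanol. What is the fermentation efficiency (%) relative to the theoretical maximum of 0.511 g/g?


Fermentation efficiency = (actual / (0.511 * glucose)) * 100
= (69.91 / (0.511 * 175.58)) * 100
= 77.9190%

77.9190%


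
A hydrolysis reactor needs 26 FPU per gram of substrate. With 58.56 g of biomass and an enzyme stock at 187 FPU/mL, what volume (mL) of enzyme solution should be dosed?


V = dosage * m_sub / activity
V = 26 * 58.56 / 187
V = 8.1420 mL

8.1420 mL


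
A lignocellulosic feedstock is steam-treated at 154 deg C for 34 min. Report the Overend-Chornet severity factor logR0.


logR0 = log10(t * exp((T - 100) / 14.75))
= log10(34 * exp((154 - 100) / 14.75))
= 3.1214

3.1214
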